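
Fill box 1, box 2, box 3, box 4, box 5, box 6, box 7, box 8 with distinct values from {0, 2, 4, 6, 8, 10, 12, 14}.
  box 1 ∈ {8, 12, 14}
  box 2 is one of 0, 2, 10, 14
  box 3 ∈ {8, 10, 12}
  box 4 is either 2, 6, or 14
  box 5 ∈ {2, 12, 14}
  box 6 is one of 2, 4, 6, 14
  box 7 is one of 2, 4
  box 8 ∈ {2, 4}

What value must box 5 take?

12

The 8 variables draw from only 8 values {0, 2, 4, 6, 8, 10, 12, 14}, so each is used; only box 2 can be 0, hence box 2 = 0.
The 7 still-open variables together cover exactly {2, 4, 6, 8, 10, 12, 14} — 7 values for 7 variables — and 10 appears only in box 3's list, so box 3 = 10.
The 6 still-open variables together cover exactly {2, 4, 6, 8, 12, 14} — 6 values for 6 variables — and 8 appears only in box 1's list, so box 1 = 8.
The 5 still-open variables together cover exactly {2, 4, 6, 12, 14} — 5 values for 5 variables — and 12 appears only in box 5's list, so box 5 = 12.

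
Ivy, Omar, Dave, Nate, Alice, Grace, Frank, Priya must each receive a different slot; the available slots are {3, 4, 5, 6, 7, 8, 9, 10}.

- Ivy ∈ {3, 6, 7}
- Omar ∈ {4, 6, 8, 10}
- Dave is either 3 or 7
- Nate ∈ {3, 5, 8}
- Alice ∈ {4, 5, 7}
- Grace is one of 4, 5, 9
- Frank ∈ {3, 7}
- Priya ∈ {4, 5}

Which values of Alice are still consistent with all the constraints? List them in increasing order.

4, 5

The 8 variables together cover exactly {3, 4, 5, 6, 7, 8, 9, 10} — 8 values for 8 variables — and 9 appears only in Grace's list, so Grace = 9.
Among the 7 still-open variables, 10 fits only Omar (and all 7 values in {3, 4, 5, 6, 7, 8, 10} must be used), so Omar = 10.
The 6 still-open variables together cover exactly {3, 4, 5, 6, 7, 8} — 6 values for 6 variables — and 6 appears only in Ivy's list, so Ivy = 6.
The 5 still-open variables draw from only 5 values {3, 4, 5, 7, 8}, so each is used; only Nate can be 8, hence Nate = 8.
Dave and Frank between them cover only {3, 7} — a naked pair. Remove those values from Alice.
No further eliminations apply; Alice can still be any of 4, 5.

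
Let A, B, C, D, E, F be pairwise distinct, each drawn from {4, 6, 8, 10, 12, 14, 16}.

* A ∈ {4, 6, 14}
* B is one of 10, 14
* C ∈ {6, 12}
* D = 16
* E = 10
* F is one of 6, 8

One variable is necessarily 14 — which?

D's domain is down to {16}, so D = 16.
E's domain is down to {10}, so E = 10. Remove 10 from B.
So 14 goes to B.

B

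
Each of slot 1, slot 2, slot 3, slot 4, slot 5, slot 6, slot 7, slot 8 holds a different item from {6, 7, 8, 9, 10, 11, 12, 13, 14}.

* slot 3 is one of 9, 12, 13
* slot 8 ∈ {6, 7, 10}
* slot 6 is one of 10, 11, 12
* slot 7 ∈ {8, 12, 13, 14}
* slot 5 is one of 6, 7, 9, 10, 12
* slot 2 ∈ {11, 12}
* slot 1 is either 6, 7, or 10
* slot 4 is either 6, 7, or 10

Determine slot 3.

slot 1, slot 4, slot 8 share exactly the 3 values {6, 7, 10}; by pigeonhole those values go to them, so strike 6, 7, 10 from slot 5, slot 6.
slot 2 and slot 6 between them cover only {11, 12} — a naked pair. Remove those values from slot 3, slot 5, slot 7.
slot 5 has just one choice, so slot 5 = 9. Remove 9 from slot 3.
So slot 3 = 13.

13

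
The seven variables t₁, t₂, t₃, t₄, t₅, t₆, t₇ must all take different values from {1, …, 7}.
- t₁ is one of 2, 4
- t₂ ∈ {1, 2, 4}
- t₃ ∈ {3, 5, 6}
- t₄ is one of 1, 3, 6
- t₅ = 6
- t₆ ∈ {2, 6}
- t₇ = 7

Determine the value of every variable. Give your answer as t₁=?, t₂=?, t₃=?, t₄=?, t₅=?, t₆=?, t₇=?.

t₅'s domain is down to {6}, so t₅ = 6. Eliminate 6 elsewhere: t₃, t₄, t₆.
t₆ has just one choice, so t₆ = 2. Strike 2 from t₁, t₂.
t₇ has just one choice, so t₇ = 7.
t₁'s domain is down to {4}, so t₁ = 4. Eliminate 4 elsewhere: t₂.
t₂ has just one choice, so t₂ = 1. Strike 1 from t₄.
t₄ has just one choice, so t₄ = 3. Remove 3 from t₃.
t₃'s domain is down to {5}, so t₃ = 5.

t₁=4, t₂=1, t₃=5, t₄=3, t₅=6, t₆=2, t₇=7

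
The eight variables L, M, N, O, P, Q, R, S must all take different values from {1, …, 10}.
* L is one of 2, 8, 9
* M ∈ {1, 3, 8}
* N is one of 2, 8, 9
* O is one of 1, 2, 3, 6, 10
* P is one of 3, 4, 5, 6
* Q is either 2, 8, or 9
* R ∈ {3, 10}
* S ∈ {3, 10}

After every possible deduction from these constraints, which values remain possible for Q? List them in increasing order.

2, 8, 9

R and S between them cover only {3, 10} — a naked pair. Remove those values from M, O, P.
L, N, Q share exactly the 3 values {2, 8, 9}; by pigeonhole those values go to them, so strike 2, 8, 9 from M, O.
That leaves M = 1. Eliminate 1 elsewhere: O.
That leaves O = 6. Eliminate 6 elsewhere: P.
No further eliminations apply; Q can still be any of 2, 8, 9.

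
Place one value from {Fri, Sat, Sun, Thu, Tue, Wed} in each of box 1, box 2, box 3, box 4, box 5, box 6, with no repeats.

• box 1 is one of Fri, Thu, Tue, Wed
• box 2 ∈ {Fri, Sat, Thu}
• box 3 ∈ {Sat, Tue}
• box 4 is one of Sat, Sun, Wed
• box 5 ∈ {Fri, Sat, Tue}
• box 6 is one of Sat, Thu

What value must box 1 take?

Wed

The 6 variables together cover exactly {Fri, Sat, Sun, Thu, Tue, Wed} — 6 values for 6 variables — and Sun appears only in box 4's list, so box 4 = Sun.
Among the 5 still-open variables, Wed fits only box 1 (and all 5 values in {Fri, Sat, Thu, Tue, Wed} must be used), so box 1 = Wed.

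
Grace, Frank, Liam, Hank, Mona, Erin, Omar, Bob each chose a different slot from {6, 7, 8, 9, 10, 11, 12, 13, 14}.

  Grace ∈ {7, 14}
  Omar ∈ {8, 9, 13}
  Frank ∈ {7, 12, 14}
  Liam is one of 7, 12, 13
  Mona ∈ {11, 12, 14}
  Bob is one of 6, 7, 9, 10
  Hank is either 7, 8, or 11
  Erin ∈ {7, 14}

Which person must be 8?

Hank

Grace and Erin between them cover only {7, 14} — a naked pair. Remove those values from Frank, Liam, Hank, Mona, Bob.
That leaves Frank = 12. Eliminate 12 elsewhere: Liam, Mona.
That leaves Liam = 13. Eliminate 13 elsewhere: Omar.
Mona has just one choice, so Mona = 11. Strike 11 from Hank.
So 8 goes to Hank.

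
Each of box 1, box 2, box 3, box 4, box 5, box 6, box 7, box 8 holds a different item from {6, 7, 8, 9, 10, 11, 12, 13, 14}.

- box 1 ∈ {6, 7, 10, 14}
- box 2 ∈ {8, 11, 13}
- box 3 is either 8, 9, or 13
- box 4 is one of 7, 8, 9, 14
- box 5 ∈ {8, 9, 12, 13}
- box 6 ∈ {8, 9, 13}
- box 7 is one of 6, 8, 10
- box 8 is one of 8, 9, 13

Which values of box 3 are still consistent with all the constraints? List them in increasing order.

box 3, box 6, box 8 share exactly the 3 values {8, 9, 13}; by pigeonhole those values go to them, so strike 8, 9, 13 from box 2, box 4, box 5, box 7.
That leaves box 2 = 11.
box 5 has just one choice, so box 5 = 12.
No further eliminations apply; box 3 can still be any of 8, 9, 13.

8, 9, 13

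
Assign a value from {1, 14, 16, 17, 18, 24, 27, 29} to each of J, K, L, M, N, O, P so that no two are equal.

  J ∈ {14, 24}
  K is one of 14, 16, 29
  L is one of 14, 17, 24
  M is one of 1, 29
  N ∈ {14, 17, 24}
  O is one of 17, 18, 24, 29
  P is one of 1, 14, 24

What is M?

29

The 7 variables together cover exactly {1, 14, 16, 17, 18, 24, 29} — 7 values for 7 variables — and 16 appears only in K's list, so K = 16.
The 6 still-open variables draw from only 6 values {1, 14, 17, 18, 24, 29}, so each is used; only O can be 18, hence O = 18.
The 5 still-open variables draw from only 5 values {1, 14, 17, 24, 29}, so each is used; only M can be 29, hence M = 29.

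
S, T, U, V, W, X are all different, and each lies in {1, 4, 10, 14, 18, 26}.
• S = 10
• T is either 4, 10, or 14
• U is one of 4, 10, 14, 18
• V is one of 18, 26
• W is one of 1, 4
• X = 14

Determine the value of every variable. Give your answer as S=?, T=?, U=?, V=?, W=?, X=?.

S=10, T=4, U=18, V=26, W=1, X=14

S has just one choice, so S = 10. Strike 10 from T, U.
X's domain is down to {14}, so X = 14. So T, U can't be 14.
T must be 4 (only option left). Remove 4 from U, W.
U's domain is down to {18}, so U = 18. Strike 18 from V.
That leaves V = 26.
That leaves W = 1.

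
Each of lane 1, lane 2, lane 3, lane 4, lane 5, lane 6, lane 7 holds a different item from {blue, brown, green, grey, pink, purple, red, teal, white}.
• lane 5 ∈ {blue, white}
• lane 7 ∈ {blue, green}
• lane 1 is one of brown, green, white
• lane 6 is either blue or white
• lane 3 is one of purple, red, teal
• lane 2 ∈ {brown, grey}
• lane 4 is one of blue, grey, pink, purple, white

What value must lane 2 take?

grey

lane 5 and lane 6 between them cover only {blue, white} — a naked pair. Remove those values from lane 1, lane 4, lane 7.
lane 7's domain is down to {green}, so lane 7 = green. Remove green from lane 1.
lane 1's domain is down to {brown}, so lane 1 = brown. So lane 2 can't be brown.
So lane 2 = grey.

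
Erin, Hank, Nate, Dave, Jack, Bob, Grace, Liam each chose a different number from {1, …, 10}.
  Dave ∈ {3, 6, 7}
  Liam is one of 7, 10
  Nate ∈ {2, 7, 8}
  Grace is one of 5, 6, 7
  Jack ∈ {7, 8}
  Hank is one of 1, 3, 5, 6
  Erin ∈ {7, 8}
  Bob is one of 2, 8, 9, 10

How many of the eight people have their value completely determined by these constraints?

Erin and Jack share exactly the 2 values {7, 8}; by pigeonhole those values go to them, so strike 7, 8 from Nate, Dave, Bob, Grace, Liam.
Nate has just one choice, so Nate = 2. Strike 2 from Bob.
That leaves Liam = 10. Eliminate 10 elsewhere: Bob.
Bob has just one choice, so Bob = 9.
Determined: Nate=2, Bob=9, Liam=10. The other people each still have more than one consistent value. That makes 3.

3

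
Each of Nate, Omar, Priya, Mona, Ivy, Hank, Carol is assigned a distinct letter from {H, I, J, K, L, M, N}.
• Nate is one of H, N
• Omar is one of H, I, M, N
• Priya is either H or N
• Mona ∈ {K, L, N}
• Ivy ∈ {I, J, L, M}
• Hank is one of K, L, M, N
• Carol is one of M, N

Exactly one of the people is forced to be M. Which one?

Carol

The 7 variables together cover exactly {H, I, J, K, L, M, N} — 7 values for 7 variables — and J appears only in Ivy's list, so Ivy = J.
The 6 still-open variables draw from only 6 values {H, I, K, L, M, N}, so each is used; only Omar can be I, hence Omar = I.
Nate and Priya between them cover only {H, N} — a naked pair. Remove those values from Mona, Hank, Carol.
So M goes to Carol.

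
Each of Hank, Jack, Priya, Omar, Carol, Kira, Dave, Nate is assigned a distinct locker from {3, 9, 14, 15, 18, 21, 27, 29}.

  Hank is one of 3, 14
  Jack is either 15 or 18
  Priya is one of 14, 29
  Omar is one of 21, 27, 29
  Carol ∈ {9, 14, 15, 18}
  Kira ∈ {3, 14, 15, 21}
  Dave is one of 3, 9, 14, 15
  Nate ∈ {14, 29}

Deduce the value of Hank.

The 8 variables together cover exactly {3, 9, 14, 15, 18, 21, 27, 29} — 8 values for 8 variables — and 27 appears only in Omar's list, so Omar = 27.
Among the 7 still-open variables, 21 fits only Kira (and all 7 values in {3, 9, 14, 15, 18, 21, 29} must be used), so Kira = 21.
Priya and Nate share exactly the 2 values {14, 29}; by pigeonhole those values go to them, so strike 14, 29 from Hank, Carol, Dave.
So Hank = 3.

3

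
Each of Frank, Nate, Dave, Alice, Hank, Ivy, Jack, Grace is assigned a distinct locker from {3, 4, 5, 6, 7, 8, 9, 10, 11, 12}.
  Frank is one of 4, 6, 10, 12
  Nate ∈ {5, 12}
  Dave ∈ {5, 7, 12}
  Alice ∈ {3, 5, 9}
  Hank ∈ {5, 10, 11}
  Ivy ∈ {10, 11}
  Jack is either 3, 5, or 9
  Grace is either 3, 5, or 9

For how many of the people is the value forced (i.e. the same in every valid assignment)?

2

The 3 variables Alice, Jack, Grace are confined to {3, 5, 9}, which locks those values in; drop them from Nate, Dave, Hank.
That leaves Nate = 12. Remove 12 from Frank, Dave.
Dave has just one choice, so Dave = 7.
Hank and Ivy between them cover only {10, 11} — a naked pair. Remove those values from Frank.
Determined: Nate=12, Dave=7. The other people each still have more than one consistent value. That makes 2.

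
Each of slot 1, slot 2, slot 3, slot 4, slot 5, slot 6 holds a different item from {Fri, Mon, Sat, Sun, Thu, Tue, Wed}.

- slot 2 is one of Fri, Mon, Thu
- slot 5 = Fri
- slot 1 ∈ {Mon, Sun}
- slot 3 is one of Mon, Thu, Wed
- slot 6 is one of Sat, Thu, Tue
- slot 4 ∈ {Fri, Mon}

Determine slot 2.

slot 5 must be Fri (only option left). So slot 2, slot 4 can't be Fri.
slot 4 must be Mon (only option left). Eliminate Mon elsewhere: slot 1, slot 2, slot 3.
So slot 2 = Thu.

Thu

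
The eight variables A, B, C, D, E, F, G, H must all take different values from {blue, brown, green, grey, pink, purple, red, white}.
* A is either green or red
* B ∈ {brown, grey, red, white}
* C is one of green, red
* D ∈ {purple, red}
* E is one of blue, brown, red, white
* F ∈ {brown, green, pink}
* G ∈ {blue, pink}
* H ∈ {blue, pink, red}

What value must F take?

brown

Among the 8 variables, grey fits only B (and all 8 values in {blue, brown, green, grey, pink, purple, red, white} must be used), so B = grey.
Among the 7 still-open variables, purple fits only D (and all 7 values in {blue, brown, green, pink, purple, red, white} must be used), so D = purple.
The 6 still-open variables together cover exactly {blue, brown, green, pink, red, white} — 6 values for 6 variables — and white appears only in E's list, so E = white.
Among the 5 still-open variables, brown fits only F (and all 5 values in {blue, brown, green, pink, red} must be used), so F = brown.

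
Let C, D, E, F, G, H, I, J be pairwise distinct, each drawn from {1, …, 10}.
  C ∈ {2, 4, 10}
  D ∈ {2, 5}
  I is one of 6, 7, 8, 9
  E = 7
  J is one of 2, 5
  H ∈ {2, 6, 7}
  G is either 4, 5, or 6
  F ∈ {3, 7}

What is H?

6

E has just one choice, so E = 7. Strike 7 from F, H, I.
F has just one choice, so F = 3.
D and J between them cover only {2, 5} — a naked pair. Remove those values from C, G, H.
So H = 6.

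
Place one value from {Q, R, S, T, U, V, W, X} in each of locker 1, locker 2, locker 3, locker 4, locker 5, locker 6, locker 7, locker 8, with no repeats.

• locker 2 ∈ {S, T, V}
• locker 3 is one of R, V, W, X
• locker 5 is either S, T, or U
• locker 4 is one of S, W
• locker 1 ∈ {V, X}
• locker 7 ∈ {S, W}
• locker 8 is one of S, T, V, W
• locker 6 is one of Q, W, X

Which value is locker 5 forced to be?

The 8 variables draw from only 8 values {Q, R, S, T, U, V, W, X}, so each is used; only locker 6 can be Q, hence locker 6 = Q.
The 7 still-open variables together cover exactly {R, S, T, U, V, W, X} — 7 values for 7 variables — and R appears only in locker 3's list, so locker 3 = R.
The 6 still-open variables together cover exactly {S, T, U, V, W, X} — 6 values for 6 variables — and U appears only in locker 5's list, so locker 5 = U.

U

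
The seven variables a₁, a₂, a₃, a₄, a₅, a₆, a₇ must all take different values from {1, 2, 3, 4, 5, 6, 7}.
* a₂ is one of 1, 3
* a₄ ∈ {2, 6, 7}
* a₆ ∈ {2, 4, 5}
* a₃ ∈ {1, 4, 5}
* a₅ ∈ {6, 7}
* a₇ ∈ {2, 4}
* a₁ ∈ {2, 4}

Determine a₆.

5

The 7 variables draw from only 7 values {1, 2, 3, 4, 5, 6, 7}, so each is used; only a₂ can be 3, hence a₂ = 3.
Among the 6 still-open variables, 1 fits only a₃ (and all 6 values in {1, 2, 4, 5, 6, 7} must be used), so a₃ = 1.
Among the 5 still-open variables, 5 fits only a₆ (and all 5 values in {2, 4, 5, 6, 7} must be used), so a₆ = 5.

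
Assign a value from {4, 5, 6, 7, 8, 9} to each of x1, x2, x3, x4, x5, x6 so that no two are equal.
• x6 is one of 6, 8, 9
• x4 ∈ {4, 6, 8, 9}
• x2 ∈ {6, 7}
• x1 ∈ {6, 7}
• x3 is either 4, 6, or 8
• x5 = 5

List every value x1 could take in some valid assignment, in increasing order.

x5 has just one choice, so x5 = 5.
x1 and x2 between them cover only {6, 7} — a naked pair. Remove those values from x3, x4, x6.
No further eliminations apply; x1 can still be any of 6, 7.

6, 7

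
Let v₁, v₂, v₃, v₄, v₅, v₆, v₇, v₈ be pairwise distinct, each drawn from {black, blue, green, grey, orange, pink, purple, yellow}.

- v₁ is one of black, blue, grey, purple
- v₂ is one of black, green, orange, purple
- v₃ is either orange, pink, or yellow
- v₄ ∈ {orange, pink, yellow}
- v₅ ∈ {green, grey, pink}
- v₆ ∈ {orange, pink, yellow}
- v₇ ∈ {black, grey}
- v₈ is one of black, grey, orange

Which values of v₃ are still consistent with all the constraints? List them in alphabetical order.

The 8 variables draw from only 8 values {black, blue, green, grey, orange, pink, purple, yellow}, so each is used; only v₁ can be blue, hence v₁ = blue.
The 7 still-open variables together cover exactly {black, green, grey, orange, pink, purple, yellow} — 7 values for 7 variables — and purple appears only in v₂'s list, so v₂ = purple.
The 6 still-open variables draw from only 6 values {black, green, grey, orange, pink, yellow}, so each is used; only v₅ can be green, hence v₅ = green.
The 3 variables v₃, v₄, v₆ are confined to {orange, pink, yellow}, which locks those values in; drop them from v₈.
No further eliminations apply; v₃ can still be any of orange, pink, yellow.

orange, pink, yellow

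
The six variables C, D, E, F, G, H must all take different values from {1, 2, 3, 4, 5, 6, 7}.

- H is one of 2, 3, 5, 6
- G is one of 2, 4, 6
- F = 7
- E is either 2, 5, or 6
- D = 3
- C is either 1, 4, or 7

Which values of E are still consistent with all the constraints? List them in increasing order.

D must be 3 (only option left). So H can't be 3.
F must be 7 (only option left). Remove 7 from C.
No further eliminations apply; E can still be any of 2, 5, 6.

2, 5, 6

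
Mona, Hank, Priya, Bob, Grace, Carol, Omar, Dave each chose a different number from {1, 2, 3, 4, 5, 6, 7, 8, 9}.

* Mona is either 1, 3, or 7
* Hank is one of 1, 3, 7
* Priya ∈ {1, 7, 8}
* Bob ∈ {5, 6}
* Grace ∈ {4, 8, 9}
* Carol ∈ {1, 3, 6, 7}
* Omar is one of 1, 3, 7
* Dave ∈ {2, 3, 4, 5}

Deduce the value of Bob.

5

Mona, Hank, Omar between them cover only {1, 3, 7} — a naked triple. Remove those values from Priya, Carol, Dave.
Priya has just one choice, so Priya = 8. Strike 8 from Grace.
Carol must be 6 (only option left). Remove 6 from Bob.
So Bob = 5.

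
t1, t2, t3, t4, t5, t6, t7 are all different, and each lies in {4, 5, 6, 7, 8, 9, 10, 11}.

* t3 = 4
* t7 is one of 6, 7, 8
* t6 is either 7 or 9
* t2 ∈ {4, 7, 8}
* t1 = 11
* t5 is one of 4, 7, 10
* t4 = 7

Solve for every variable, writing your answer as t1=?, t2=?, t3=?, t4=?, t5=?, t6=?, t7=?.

t1 has just one choice, so t1 = 11.
t3's domain is down to {4}, so t3 = 4. Strike 4 from t2, t5.
That leaves t4 = 7. Eliminate 7 elsewhere: t2, t5, t6, t7.
t5 must be 10 (only option left).
t6 must be 9 (only option left).
t2 must be 8 (only option left). Remove 8 from t7.
t7's domain is down to {6}, so t7 = 6.

t1=11, t2=8, t3=4, t4=7, t5=10, t6=9, t7=6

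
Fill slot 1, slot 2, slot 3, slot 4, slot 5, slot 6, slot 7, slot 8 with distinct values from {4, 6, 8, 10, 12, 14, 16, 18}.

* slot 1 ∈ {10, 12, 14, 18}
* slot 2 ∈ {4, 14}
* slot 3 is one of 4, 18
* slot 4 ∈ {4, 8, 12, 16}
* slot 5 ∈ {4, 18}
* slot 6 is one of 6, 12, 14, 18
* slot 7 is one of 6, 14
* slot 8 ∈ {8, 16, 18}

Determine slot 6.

The 8 variables draw from only 8 values {4, 6, 8, 10, 12, 14, 16, 18}, so each is used; only slot 1 can be 10, hence slot 1 = 10.
slot 3 and slot 5 between them cover only {4, 18} — a naked pair. Remove those values from slot 2, slot 4, slot 6, slot 8.
slot 2 has just one choice, so slot 2 = 14. Eliminate 14 elsewhere: slot 6, slot 7.
That leaves slot 7 = 6. Remove 6 from slot 6.
So slot 6 = 12.

12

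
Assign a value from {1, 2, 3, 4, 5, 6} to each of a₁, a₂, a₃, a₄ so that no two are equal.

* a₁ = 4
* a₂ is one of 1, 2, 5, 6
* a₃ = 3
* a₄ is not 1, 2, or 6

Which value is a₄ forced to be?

a₁ must be 4 (only option left). Strike 4 from a₄.
That leaves a₃ = 3. Remove 3 from a₄.
So a₄ = 5.

5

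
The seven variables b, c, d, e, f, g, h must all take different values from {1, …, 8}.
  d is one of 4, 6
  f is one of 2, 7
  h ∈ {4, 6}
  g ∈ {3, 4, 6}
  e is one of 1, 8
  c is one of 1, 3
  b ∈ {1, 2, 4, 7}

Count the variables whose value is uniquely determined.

The 7 variables together cover exactly {1, 2, 3, 4, 6, 7, 8} — 7 values for 7 variables — and 8 appears only in e's list, so e = 8.
d and h between them cover only {4, 6} — a naked pair. Remove those values from b, g.
g's domain is down to {3}, so g = 3. So c can't be 3.
c's domain is down to {1}, so c = 1. Strike 1 from b.
Determined: c=1, e=8, g=3. The other variables each still have more than one consistent value. That makes 3.

3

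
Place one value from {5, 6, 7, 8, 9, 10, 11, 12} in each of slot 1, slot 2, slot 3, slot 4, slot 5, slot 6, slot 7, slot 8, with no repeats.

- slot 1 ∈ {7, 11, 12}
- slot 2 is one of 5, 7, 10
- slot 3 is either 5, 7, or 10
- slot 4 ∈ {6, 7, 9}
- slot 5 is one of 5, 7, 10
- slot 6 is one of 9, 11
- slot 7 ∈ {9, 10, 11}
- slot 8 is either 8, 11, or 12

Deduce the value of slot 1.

12

The 8 variables together cover exactly {5, 6, 7, 8, 9, 10, 11, 12} — 8 values for 8 variables — and 6 appears only in slot 4's list, so slot 4 = 6.
The 7 still-open variables draw from only 7 values {5, 7, 8, 9, 10, 11, 12}, so each is used; only slot 8 can be 8, hence slot 8 = 8.
The 6 still-open variables together cover exactly {5, 7, 9, 10, 11, 12} — 6 values for 6 variables — and 12 appears only in slot 1's list, so slot 1 = 12.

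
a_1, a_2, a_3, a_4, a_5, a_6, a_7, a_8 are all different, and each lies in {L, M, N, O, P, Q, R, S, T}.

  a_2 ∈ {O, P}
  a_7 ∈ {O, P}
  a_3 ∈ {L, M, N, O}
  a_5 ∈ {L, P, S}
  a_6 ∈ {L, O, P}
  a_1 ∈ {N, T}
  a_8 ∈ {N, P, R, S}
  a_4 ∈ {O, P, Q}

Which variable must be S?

a_2 and a_7 between them cover only {O, P} — a naked pair. Remove those values from a_3, a_4, a_5, a_6, a_8.
a_4 must be Q (only option left).
a_6 has just one choice, so a_6 = L. Eliminate L elsewhere: a_3, a_5.
So S goes to a_5.

a_5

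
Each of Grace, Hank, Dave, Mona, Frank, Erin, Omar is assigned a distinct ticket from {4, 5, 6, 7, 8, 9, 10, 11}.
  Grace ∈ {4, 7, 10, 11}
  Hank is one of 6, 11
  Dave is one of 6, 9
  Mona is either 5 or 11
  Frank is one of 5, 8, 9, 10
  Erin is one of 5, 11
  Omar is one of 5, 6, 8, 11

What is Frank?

Mona and Erin share exactly the 2 values {5, 11}; by pigeonhole those values go to them, so strike 5, 11 from Grace, Hank, Frank, Omar.
That leaves Hank = 6. So Dave, Omar can't be 6.
Dave must be 9 (only option left). Strike 9 from Frank.
Omar's domain is down to {8}, so Omar = 8. Strike 8 from Frank.
So Frank = 10.

10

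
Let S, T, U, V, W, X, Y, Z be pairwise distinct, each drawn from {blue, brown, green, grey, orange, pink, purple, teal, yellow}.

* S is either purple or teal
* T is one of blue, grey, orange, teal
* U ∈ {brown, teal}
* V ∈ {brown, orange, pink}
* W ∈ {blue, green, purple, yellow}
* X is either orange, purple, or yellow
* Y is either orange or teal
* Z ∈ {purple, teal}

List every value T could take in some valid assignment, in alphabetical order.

blue, grey

S and Z between them cover only {purple, teal} — a naked pair. Remove those values from T, U, W, X, Y.
U has just one choice, so U = brown. Remove brown from V.
That leaves Y = orange. Eliminate orange elsewhere: T, V, X.
V's domain is down to {pink}, so V = pink.
X has just one choice, so X = yellow. Eliminate yellow elsewhere: W.
No further eliminations apply; T can still be any of blue, grey.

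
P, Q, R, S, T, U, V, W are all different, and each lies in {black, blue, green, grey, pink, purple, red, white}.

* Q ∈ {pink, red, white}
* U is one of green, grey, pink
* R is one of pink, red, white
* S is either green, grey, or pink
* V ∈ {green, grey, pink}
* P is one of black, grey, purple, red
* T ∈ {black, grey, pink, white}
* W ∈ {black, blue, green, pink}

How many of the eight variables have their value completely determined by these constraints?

Among the 8 variables, blue fits only W (and all 8 values in {black, blue, green, grey, pink, purple, red, white} must be used), so W = blue.
The 7 still-open variables draw from only 7 values {black, green, grey, pink, purple, red, white}, so each is used; only P can be purple, hence P = purple.
The 6 still-open variables together cover exactly {black, green, grey, pink, red, white} — 6 values for 6 variables — and black appears only in T's list, so T = black.
The 3 variables S, U, V are confined to {green, grey, pink}, which locks those values in; drop them from Q, R.
Determined: P=purple, T=black, W=blue. The other variables each still have more than one consistent value. That makes 3.

3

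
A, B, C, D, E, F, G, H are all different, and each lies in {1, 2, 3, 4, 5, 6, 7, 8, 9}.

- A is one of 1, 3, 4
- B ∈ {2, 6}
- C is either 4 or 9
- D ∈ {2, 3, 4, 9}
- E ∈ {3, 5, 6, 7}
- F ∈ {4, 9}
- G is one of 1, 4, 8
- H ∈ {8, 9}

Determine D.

2

The 2 variables C and F are confined to {4, 9}, which locks those values in; drop them from A, D, G, H.
H must be 8 (only option left). So G can't be 8.
G's domain is down to {1}, so G = 1. So A can't be 1.
A's domain is down to {3}, so A = 3. Eliminate 3 elsewhere: D, E.
So D = 2.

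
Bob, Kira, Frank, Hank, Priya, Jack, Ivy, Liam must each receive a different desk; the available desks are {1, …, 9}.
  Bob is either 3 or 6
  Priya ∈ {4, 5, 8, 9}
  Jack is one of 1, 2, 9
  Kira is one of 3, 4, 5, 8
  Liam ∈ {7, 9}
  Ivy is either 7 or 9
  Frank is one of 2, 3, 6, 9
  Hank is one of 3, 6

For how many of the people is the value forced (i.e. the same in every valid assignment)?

Bob and Hank between them cover only {3, 6} — a naked pair. Remove those values from Kira, Frank.
The 2 variables Ivy and Liam are confined to {7, 9}, which locks those values in; drop them from Frank, Priya, Jack.
Frank has just one choice, so Frank = 2. So Jack can't be 2.
That leaves Jack = 1.
Determined: Frank=2, Jack=1. The other people each still have more than one consistent value. That makes 2.

2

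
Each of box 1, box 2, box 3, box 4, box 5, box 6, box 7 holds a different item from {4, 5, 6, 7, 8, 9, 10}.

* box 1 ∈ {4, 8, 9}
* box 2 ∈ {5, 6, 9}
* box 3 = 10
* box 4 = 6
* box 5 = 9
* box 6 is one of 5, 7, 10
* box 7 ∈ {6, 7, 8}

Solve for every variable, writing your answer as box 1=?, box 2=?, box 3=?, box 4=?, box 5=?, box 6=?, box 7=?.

box 3 has just one choice, so box 3 = 10. Remove 10 from box 6.
box 4 has just one choice, so box 4 = 6. Remove 6 from box 2, box 7.
box 5 has just one choice, so box 5 = 9. Strike 9 from box 1, box 2.
That leaves box 2 = 5. Remove 5 from box 6.
box 6's domain is down to {7}, so box 6 = 7. Remove 7 from box 7.
That leaves box 7 = 8. Remove 8 from box 1.
box 1 has just one choice, so box 1 = 4.

box 1=4, box 2=5, box 3=10, box 4=6, box 5=9, box 6=7, box 7=8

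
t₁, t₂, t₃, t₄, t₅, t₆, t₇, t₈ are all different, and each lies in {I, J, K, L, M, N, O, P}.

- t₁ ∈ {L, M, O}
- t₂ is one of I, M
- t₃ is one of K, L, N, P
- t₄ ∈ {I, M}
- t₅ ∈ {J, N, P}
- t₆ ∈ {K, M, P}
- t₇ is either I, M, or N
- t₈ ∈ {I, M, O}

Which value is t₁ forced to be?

L

Among the 8 variables, J fits only t₅ (and all 8 values in {I, J, K, L, M, N, O, P} must be used), so t₅ = J.
t₂ and t₄ share exactly the 2 values {I, M}; by pigeonhole those values go to them, so strike I, M from t₁, t₆, t₇, t₈.
t₇ must be N (only option left). Eliminate N elsewhere: t₃.
t₈'s domain is down to {O}, so t₈ = O. Remove O from t₁.
So t₁ = L.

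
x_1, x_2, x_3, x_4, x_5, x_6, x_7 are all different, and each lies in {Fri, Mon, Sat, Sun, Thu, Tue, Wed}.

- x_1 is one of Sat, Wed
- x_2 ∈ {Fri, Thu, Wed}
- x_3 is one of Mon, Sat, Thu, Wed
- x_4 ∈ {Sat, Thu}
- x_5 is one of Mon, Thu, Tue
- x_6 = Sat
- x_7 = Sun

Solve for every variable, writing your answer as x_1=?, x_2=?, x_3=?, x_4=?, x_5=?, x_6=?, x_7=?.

x_1=Wed, x_2=Fri, x_3=Mon, x_4=Thu, x_5=Tue, x_6=Sat, x_7=Sun

x_6 has just one choice, so x_6 = Sat. Strike Sat from x_1, x_3, x_4.
That leaves x_7 = Sun.
That leaves x_1 = Wed. Remove Wed from x_2, x_3.
x_4 has just one choice, so x_4 = Thu. Eliminate Thu elsewhere: x_2, x_3, x_5.
x_2 has just one choice, so x_2 = Fri.
That leaves x_3 = Mon. Strike Mon from x_5.
That leaves x_5 = Tue.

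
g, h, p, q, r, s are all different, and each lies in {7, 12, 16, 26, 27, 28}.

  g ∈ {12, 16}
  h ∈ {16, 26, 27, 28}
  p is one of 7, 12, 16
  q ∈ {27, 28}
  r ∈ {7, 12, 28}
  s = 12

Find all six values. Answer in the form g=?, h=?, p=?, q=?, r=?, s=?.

s must be 12 (only option left). Remove 12 from g, p, r.
That leaves g = 16. So h, p can't be 16.
p has just one choice, so p = 7. Strike 7 from r.
r's domain is down to {28}, so r = 28. Strike 28 from h, q.
q has just one choice, so q = 27. So h can't be 27.
h has just one choice, so h = 26.

g=16, h=26, p=7, q=27, r=28, s=12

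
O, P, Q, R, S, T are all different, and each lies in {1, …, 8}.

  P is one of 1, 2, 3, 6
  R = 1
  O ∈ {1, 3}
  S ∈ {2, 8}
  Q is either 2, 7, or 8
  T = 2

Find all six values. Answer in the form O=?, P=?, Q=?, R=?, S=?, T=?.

O=3, P=6, Q=7, R=1, S=8, T=2

R's domain is down to {1}, so R = 1. So O, P can't be 1.
That leaves T = 2. Eliminate 2 elsewhere: P, Q, S.
That leaves O = 3. So P can't be 3.
P must be 6 (only option left).
S has just one choice, so S = 8. Strike 8 from Q.
Q's domain is down to {7}, so Q = 7.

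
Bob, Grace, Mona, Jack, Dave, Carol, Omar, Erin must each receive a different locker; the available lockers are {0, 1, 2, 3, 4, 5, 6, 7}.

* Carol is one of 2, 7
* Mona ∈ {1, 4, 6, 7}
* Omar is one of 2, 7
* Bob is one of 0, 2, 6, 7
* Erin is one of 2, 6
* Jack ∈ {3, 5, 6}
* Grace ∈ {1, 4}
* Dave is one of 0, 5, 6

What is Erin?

6

The 8 variables draw from only 8 values {0, 1, 2, 3, 4, 5, 6, 7}, so each is used; only Jack can be 3, hence Jack = 3.
The 7 still-open variables draw from only 7 values {0, 1, 2, 4, 5, 6, 7}, so each is used; only Dave can be 5, hence Dave = 5.
The 6 still-open variables draw from only 6 values {0, 1, 2, 4, 6, 7}, so each is used; only Bob can be 0, hence Bob = 0.
Carol and Omar between them cover only {2, 7} — a naked pair. Remove those values from Mona, Erin.
So Erin = 6.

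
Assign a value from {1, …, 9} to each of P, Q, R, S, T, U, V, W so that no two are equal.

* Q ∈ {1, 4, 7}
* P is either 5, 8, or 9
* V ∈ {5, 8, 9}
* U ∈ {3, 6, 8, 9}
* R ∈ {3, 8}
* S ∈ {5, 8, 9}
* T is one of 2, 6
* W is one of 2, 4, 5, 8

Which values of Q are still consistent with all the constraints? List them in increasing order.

1, 7

P, S, V share exactly the 3 values {5, 8, 9}; by pigeonhole those values go to them, so strike 5, 8, 9 from R, U, W.
R has just one choice, so R = 3. Eliminate 3 elsewhere: U.
U must be 6 (only option left). Strike 6 from T.
T must be 2 (only option left). Remove 2 from W.
W's domain is down to {4}, so W = 4. Strike 4 from Q.
No further eliminations apply; Q can still be any of 1, 7.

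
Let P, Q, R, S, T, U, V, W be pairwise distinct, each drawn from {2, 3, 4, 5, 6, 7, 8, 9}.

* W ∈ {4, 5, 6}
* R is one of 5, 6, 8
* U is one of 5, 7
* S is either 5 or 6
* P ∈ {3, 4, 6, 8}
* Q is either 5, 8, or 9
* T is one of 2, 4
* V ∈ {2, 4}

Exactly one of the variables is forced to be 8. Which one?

R

Among the 8 variables, 3 fits only P (and all 8 values in {2, 3, 4, 5, 6, 7, 8, 9} must be used), so P = 3.
The 7 still-open variables together cover exactly {2, 4, 5, 6, 7, 8, 9} — 7 values for 7 variables — and 7 appears only in U's list, so U = 7.
Among the 6 still-open variables, 9 fits only Q (and all 6 values in {2, 4, 5, 6, 8, 9} must be used), so Q = 9.
Among the 5 still-open variables, 8 fits only R (and all 5 values in {2, 4, 5, 6, 8} must be used), so R = 8.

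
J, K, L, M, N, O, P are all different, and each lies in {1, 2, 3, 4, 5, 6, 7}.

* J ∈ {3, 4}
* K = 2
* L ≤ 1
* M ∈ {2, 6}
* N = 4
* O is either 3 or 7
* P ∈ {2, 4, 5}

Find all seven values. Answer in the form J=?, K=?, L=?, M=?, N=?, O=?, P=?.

J=3, K=2, L=1, M=6, N=4, O=7, P=5

K's domain is down to {2}, so K = 2. Strike 2 from M, P.
L must be 1 (only option left).
M must be 6 (only option left).
N's domain is down to {4}, so N = 4. So J, P can't be 4.
P has just one choice, so P = 5.
J's domain is down to {3}, so J = 3. Remove 3 from O.
O must be 7 (only option left).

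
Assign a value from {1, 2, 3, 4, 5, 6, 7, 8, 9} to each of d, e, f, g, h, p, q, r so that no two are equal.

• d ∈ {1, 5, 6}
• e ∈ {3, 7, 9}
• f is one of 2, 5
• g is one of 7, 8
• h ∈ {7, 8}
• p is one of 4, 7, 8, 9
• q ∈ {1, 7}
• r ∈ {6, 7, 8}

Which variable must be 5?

d

The 2 variables g and h are confined to {7, 8}, which locks those values in; drop them from e, p, q, r.
q has just one choice, so q = 1. Remove 1 from d.
r has just one choice, so r = 6. Remove 6 from d.
So 5 goes to d.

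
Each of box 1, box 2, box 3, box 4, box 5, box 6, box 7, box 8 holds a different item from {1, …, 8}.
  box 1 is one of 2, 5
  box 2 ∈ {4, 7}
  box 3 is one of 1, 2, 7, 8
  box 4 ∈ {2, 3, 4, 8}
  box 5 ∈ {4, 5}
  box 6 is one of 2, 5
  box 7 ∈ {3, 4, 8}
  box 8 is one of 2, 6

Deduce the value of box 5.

4

The 8 variables draw from only 8 values {1, 2, 3, 4, 5, 6, 7, 8}, so each is used; only box 3 can be 1, hence box 3 = 1.
The 7 still-open variables draw from only 7 values {2, 3, 4, 5, 6, 7, 8}, so each is used; only box 8 can be 6, hence box 8 = 6.
The 6 still-open variables draw from only 6 values {2, 3, 4, 5, 7, 8}, so each is used; only box 2 can be 7, hence box 2 = 7.
box 1 and box 6 between them cover only {2, 5} — a naked pair. Remove those values from box 4, box 5.
So box 5 = 4.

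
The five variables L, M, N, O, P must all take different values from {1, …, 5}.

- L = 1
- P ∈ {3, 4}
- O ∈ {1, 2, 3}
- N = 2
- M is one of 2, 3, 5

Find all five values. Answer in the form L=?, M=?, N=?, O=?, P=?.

L=1, M=5, N=2, O=3, P=4

L must be 1 (only option left). Eliminate 1 elsewhere: O.
N must be 2 (only option left). Strike 2 from M, O.
O's domain is down to {3}, so O = 3. Strike 3 from M, P.
P must be 4 (only option left).
M has just one choice, so M = 5.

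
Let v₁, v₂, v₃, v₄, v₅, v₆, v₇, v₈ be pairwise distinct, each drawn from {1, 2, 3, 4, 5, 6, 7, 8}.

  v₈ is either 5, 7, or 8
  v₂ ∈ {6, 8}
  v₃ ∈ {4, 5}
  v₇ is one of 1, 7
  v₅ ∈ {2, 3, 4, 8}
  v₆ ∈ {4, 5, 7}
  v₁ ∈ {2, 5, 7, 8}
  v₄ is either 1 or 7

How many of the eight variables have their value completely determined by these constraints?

4

Among the 8 variables, 3 fits only v₅ (and all 8 values in {1, 2, 3, 4, 5, 6, 7, 8} must be used), so v₅ = 3.
The 7 still-open variables draw from only 7 values {1, 2, 4, 5, 6, 7, 8}, so each is used; only v₁ can be 2, hence v₁ = 2.
The 6 still-open variables draw from only 6 values {1, 4, 5, 6, 7, 8}, so each is used; only v₂ can be 6, hence v₂ = 6.
The 5 still-open variables together cover exactly {1, 4, 5, 7, 8} — 5 values for 5 variables — and 8 appears only in v₈'s list, so v₈ = 8.
The 2 variables v₄ and v₇ are confined to {1, 7}, which locks those values in; drop them from v₆.
Determined: v₁=2, v₂=6, v₅=3, v₈=8. The other variables each still have more than one consistent value. That makes 4.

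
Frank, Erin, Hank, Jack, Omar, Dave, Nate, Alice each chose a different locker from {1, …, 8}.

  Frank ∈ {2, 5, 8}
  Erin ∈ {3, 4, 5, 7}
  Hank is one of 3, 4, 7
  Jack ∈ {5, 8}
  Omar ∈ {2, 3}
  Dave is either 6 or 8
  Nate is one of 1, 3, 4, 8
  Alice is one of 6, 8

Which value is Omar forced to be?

3

The 8 variables draw from only 8 values {1, 2, 3, 4, 5, 6, 7, 8}, so each is used; only Nate can be 1, hence Nate = 1.
Dave and Alice share exactly the 2 values {6, 8}; by pigeonhole those values go to them, so strike 6, 8 from Frank, Jack.
Jack's domain is down to {5}, so Jack = 5. Strike 5 from Frank, Erin.
Frank must be 2 (only option left). Remove 2 from Omar.
So Omar = 3.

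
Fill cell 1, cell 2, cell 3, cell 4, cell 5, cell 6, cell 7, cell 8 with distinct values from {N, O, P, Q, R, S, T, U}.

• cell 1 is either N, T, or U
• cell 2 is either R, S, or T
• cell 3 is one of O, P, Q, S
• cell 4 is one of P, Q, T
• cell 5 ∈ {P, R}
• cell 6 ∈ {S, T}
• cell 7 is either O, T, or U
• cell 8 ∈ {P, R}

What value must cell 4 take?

Among the 8 variables, N fits only cell 1 (and all 8 values in {N, O, P, Q, R, S, T, U} must be used), so cell 1 = N.
Among the 7 still-open variables, U fits only cell 7 (and all 7 values in {O, P, Q, R, S, T, U} must be used), so cell 7 = U.
Among the 6 still-open variables, O fits only cell 3 (and all 6 values in {O, P, Q, R, S, T} must be used), so cell 3 = O.
The 5 still-open variables together cover exactly {P, Q, R, S, T} — 5 values for 5 variables — and Q appears only in cell 4's list, so cell 4 = Q.

Q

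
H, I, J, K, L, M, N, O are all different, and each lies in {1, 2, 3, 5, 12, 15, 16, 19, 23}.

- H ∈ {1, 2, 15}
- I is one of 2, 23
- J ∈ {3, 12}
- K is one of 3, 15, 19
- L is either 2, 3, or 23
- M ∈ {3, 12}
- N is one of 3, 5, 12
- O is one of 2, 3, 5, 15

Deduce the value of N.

The 8 variables draw from only 8 values {1, 2, 3, 5, 12, 15, 19, 23}, so each is used; only H can be 1, hence H = 1.
Among the 7 still-open variables, 19 fits only K (and all 7 values in {2, 3, 5, 12, 15, 19, 23} must be used), so K = 19.
The 6 still-open variables together cover exactly {2, 3, 5, 12, 15, 23} — 6 values for 6 variables — and 15 appears only in O's list, so O = 15.
The 5 still-open variables together cover exactly {2, 3, 5, 12, 23} — 5 values for 5 variables — and 5 appears only in N's list, so N = 5.

5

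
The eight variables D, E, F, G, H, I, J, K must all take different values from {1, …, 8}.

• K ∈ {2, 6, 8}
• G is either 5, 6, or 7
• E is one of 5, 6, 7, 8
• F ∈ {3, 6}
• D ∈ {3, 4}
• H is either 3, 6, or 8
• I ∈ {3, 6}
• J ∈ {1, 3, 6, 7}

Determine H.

The 8 variables together cover exactly {1, 2, 3, 4, 5, 6, 7, 8} — 8 values for 8 variables — and 1 appears only in J's list, so J = 1.
The 7 still-open variables draw from only 7 values {2, 3, 4, 5, 6, 7, 8}, so each is used; only K can be 2, hence K = 2.
The 6 still-open variables together cover exactly {3, 4, 5, 6, 7, 8} — 6 values for 6 variables — and 4 appears only in D's list, so D = 4.
F and I share exactly the 2 values {3, 6}; by pigeonhole those values go to them, so strike 3, 6 from E, G, H.
So H = 8.

8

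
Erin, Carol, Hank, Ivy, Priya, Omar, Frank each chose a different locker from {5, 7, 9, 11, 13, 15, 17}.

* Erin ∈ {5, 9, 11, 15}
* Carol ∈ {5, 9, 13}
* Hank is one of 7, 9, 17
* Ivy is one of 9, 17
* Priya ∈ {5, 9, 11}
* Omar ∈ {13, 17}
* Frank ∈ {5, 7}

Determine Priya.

The 7 variables draw from only 7 values {5, 7, 9, 11, 13, 15, 17}, so each is used; only Erin can be 15, hence Erin = 15.
The 6 still-open variables draw from only 6 values {5, 7, 9, 11, 13, 17}, so each is used; only Priya can be 11, hence Priya = 11.

11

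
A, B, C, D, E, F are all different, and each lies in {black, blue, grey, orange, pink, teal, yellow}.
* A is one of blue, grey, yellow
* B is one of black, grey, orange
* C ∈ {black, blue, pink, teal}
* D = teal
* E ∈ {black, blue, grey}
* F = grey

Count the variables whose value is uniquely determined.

D has just one choice, so D = teal. Eliminate teal elsewhere: C.
F's domain is down to {grey}, so F = grey. So A, B, E can't be grey.
Determined: D=teal, F=grey. The other variables each still have more than one consistent value. That makes 2.

2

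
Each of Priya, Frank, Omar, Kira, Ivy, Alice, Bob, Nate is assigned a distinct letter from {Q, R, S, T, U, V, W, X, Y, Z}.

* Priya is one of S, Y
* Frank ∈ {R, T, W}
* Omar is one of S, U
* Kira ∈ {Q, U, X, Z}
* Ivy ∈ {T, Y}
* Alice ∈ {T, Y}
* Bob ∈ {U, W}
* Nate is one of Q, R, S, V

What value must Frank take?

R

Ivy and Alice share exactly the 2 values {T, Y}; by pigeonhole those values go to them, so strike T, Y from Priya, Frank.
That leaves Priya = S. Remove S from Omar, Nate.
Omar has just one choice, so Omar = U. Strike U from Kira, Bob.
That leaves Bob = W. So Frank can't be W.
So Frank = R.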